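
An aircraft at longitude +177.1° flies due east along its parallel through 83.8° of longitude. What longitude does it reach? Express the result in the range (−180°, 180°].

-99.1°

Start at +177.1°; shift +83.8° → +260.9°.
+260.9° lies outside (−180°, 180°]; subtract 360° → -99.1°.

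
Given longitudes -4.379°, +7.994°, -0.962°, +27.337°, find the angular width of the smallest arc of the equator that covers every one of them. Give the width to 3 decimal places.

Sort the longitudes: -4.379°, -0.962°, +7.994°, +27.337°.
Eastward gaps between consecutive values (wrapping around): 3.417°, 8.956°, 19.343°, 328.284°.
Largest gap = 328.284° ⇒ minimal covering band is its complement: 360° − 328.284° = 31.716°.
Band runs from -4.379° eastward to +27.337°.

31.716°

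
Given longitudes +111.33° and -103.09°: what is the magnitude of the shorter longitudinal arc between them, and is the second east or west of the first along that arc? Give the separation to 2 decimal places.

145.58° east

Raw difference: -103.09 − 111.33 = -214.42°.
Normalise into (−180°, 180°]: -214.42° + 360° = 145.58°.
Positive ⇒ the second point lies to the east; separation 145.58°.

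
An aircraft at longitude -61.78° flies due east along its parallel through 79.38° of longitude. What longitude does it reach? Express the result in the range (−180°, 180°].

+17.60°

Start at -61.78°; shift +79.38° → +17.60°.
+17.60° already lies in (−180°, 180°].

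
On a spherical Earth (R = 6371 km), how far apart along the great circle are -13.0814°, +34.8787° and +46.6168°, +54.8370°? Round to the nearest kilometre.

6931 km

Δλ = 54.8370 − 34.8787 = 19.9583°.
Δφ = 46.6168 − -13.0814 = 59.6982°.
a = sin²(Δφ/2) + cos φ₁ · cos φ₂ · sin²(Δλ/2) = 0.267814.
c = 2·atan2(√a, √(1−a)) = 1.08787 rad → d = 6371·c ≈ 6930.82 km.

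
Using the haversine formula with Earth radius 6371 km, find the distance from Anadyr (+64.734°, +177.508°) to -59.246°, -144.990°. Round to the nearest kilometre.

14139 km

Δλ = -144.990 − 177.508 = -322.498°; wrapped into (−180°, 180°]: 37.502°.
Δφ = -59.246 − 64.734 = -123.980°.
a = sin²(Δφ/2) + cos φ₁ · cos φ₂ · sin²(Δλ/2) = 0.802005.
c = 2·atan2(√a, √(1−a)) = 2.21932 rad → d = 6371·c ≈ 14139.28 km.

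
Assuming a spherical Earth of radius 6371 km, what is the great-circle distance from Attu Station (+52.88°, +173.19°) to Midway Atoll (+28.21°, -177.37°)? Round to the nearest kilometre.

2851 km

Δλ = -177.37 − 173.19 = -350.56°; wrapped into (−180°, 180°]: 9.44°.
Δφ = 28.21 − 52.88 = -24.67°.
a = sin²(Δφ/2) + cos φ₁ · cos φ₂ · sin²(Δλ/2) = 0.049237.
c = 2·atan2(√a, √(1−a)) = 0.44752 rad → d = 6371·c ≈ 2851.12 km.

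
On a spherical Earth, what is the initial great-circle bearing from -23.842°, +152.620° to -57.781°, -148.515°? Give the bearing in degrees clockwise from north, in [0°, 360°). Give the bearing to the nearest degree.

Δλ = -148.515 − 152.620 = -301.135°; wrapped into (−180°, 180°]: 58.865°.
θ = atan2( sin Δλ · cos φ₂ , cos φ₁ · sin φ₂ − sin φ₁ · cos φ₂ · cos Δλ )
  = atan2(0.45636, -0.66239) = 145.435° → normalised to [0°, 360°): 145.435°.

145°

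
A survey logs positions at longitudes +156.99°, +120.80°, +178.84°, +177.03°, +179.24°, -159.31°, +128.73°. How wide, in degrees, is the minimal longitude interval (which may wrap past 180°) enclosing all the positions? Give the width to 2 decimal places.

79.89°

Sort the longitudes: -159.31°, +120.80°, +128.73°, +156.99°, +177.03°, +178.84°, +179.24°.
Eastward gaps between consecutive values (wrapping around): 280.11°, 7.93°, 28.26°, 20.04°, 1.81°, 0.40°, 21.45°.
Largest gap = 280.11° ⇒ minimal covering band is its complement: 360° − 280.11° = 79.89°.
Band runs from +120.80° eastward to -159.31°, crossing the antimeridian.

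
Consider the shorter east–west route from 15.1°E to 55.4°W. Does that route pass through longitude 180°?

No

Signed shortest Δλ = ((-55.4 − 15.1 + 180) mod 360) − 180 = -70.5°.
Going west by 70.5° from +15.1° reaches -55.4° without touching 180°.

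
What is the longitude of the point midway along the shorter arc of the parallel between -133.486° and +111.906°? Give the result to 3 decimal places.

Signed shortest Δλ from -133.486° to +111.906° is -114.608°.
Midpoint longitude = -133.486° + (-114.608°)/2 = -133.486° − 57.304° = -190.790°.
Normalise into (−180°, 180°]: +169.210°.
(The naïve average (-133.486 + +111.906)/2 = -10.79° is on the wrong side of the globe.)

+169.210°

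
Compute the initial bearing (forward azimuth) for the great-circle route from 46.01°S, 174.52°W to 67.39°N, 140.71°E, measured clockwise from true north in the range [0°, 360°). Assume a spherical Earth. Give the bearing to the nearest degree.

Δλ = 140.71 − -174.52 = 315.23°; wrapped into (−180°, 180°]: -44.77°.
θ = atan2( sin Δλ · cos φ₂ , cos φ₁ · sin φ₂ − sin φ₁ · cos φ₂ · cos Δλ )
  = atan2(-0.27076, 0.83752) = -17.915° → normalised to [0°, 360°): 342.085°.

342°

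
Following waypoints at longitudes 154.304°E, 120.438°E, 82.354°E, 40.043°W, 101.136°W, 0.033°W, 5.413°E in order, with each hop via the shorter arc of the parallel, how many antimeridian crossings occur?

Leg 1: +154.304° → +120.438°, shortest Δλ = -33.866° (west) — does not cross 180°.
Leg 2: +120.438° → +82.354°, shortest Δλ = -38.084° (west) — does not cross 180°.
Leg 3: +82.354° → -40.043°, shortest Δλ = -122.397° (west) — does not cross 180°.
Leg 4: -40.043° → -101.136°, shortest Δλ = -61.093° (west) — does not cross 180°.
Leg 5: -101.136° → -0.033°, shortest Δλ = 101.103° (east) — does not cross 180°.
Leg 6: -0.033° → +5.413°, shortest Δλ = 5.446° (east) — does not cross 180°.
Total crossings: 0.

0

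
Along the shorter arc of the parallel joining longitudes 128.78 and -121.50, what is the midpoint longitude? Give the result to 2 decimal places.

-176.36°

Signed shortest Δλ from +128.78° to -121.50° is +109.72°.
Midpoint longitude = +128.78° + (+109.72°)/2 = +128.78° + 54.86° = +183.64°.
Normalise into (−180°, 180°]: -176.36°.
(The naïve average (+128.78 + -121.50)/2 = 3.64° is on the wrong side of the globe.)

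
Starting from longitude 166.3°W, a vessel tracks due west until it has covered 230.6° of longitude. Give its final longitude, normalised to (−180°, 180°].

Start at -166.3°; shift −230.6° → -396.9°.
-396.9° lies outside (−180°, 180°]; add 360° → -36.9°.

36.9°W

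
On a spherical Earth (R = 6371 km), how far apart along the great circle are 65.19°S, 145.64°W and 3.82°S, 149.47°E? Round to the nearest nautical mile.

Δλ = 149.47 − -145.64 = 295.11°; wrapped into (−180°, 180°]: -64.89°.
Δφ = -3.82 − -65.19 = 61.37°.
a = sin²(Δφ/2) + cos φ₁ · cos φ₂ · sin²(Δλ/2) = 0.380929.
c = 2·atan2(√a, √(1−a)) = 1.33034 rad → d = 6371·c ≈ 8475.62 km ≈ 4576.47 nmi.

4576 nmi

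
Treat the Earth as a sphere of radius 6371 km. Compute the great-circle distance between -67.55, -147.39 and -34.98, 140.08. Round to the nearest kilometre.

Δλ = 140.08 − -147.39 = 287.47°; wrapped into (−180°, 180°]: -72.53°.
Δφ = -34.98 − -67.55 = 32.57°.
a = sin²(Δφ/2) + cos φ₁ · cos φ₂ · sin²(Δλ/2) = 0.188113.
c = 2·atan2(√a, √(1−a)) = 0.89723 rad → d = 6371·c ≈ 5716.27 km.

5716 km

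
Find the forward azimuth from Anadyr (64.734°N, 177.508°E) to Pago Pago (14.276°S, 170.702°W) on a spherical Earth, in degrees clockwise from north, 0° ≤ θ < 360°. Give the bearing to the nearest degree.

168°

Δλ = -170.702 − 177.508 = -348.210°; wrapped into (−180°, 180°]: 11.790°.
θ = atan2( sin Δλ · cos φ₂ , cos φ₁ · sin φ₂ − sin φ₁ · cos φ₂ · cos Δλ )
  = atan2(0.19802, -0.96317) = 168.383° → normalised to [0°, 360°): 168.383°.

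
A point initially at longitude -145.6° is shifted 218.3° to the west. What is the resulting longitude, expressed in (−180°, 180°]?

Start at -145.6°; shift −218.3° → -363.9°.
-363.9° lies outside (−180°, 180°]; add 360° → -3.9°.

-3.9°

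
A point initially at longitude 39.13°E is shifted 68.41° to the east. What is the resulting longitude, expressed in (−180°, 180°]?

107.54°E

Start at +39.13°; shift +68.41° → +107.54°.
+107.54° already lies in (−180°, 180°].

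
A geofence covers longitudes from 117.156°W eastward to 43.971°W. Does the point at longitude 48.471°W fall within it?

Band width going east from -117.156° to -43.971°: ((-43.971 − -117.156) mod 360) = 73.185°.
Offset of -48.471° east of the west edge: ((-48.471 − -117.156) mod 360) = 68.685°.
68.685° ≤ 73.185° ⇒ inside.

Yes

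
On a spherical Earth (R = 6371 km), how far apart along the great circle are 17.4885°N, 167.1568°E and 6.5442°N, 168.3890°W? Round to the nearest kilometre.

Δλ = -168.3890 − 167.1568 = -335.5458°; wrapped into (−180°, 180°]: 24.4542°.
Δφ = 6.5442 − 17.4885 = -10.9443°.
a = sin²(Δφ/2) + cos φ₁ · cos φ₂ · sin²(Δλ/2) = 0.051596.
c = 2·atan2(√a, √(1−a)) = 0.45829 rad → d = 6371·c ≈ 2919.79 km.

2920 km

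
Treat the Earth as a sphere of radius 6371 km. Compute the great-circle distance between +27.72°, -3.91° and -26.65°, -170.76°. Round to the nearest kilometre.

Δλ = -170.76 − -3.91 = -166.85°.
Δφ = -26.65 − 27.72 = -54.37°.
a = sin²(Δφ/2) + cos φ₁ · cos φ₂ · sin²(Δλ/2) = 0.989539.
c = 2·atan2(√a, √(1−a)) = 2.93668 rad → d = 6371·c ≈ 18709.59 km.

18710 km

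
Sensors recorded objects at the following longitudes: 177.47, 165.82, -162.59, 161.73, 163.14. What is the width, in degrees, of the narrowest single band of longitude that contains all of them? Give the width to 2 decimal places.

Sort the longitudes: -162.59°, +161.73°, +163.14°, +165.82°, +177.47°.
Eastward gaps between consecutive values (wrapping around): 324.32°, 1.41°, 2.68°, 11.65°, 19.94°.
Largest gap = 324.32° ⇒ minimal covering band is its complement: 360° − 324.32° = 35.68°.
Band runs from +161.73° eastward to -162.59°, crossing the antimeridian.

35.68°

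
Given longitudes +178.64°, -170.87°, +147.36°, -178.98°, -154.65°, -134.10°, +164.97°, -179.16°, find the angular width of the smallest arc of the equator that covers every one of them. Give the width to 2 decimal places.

78.54°

Sort the longitudes: -179.16°, -178.98°, -170.87°, -154.65°, -134.10°, +147.36°, +164.97°, +178.64°.
Eastward gaps between consecutive values (wrapping around): 0.18°, 8.11°, 16.22°, 20.55°, 281.46°, 17.61°, 13.67°, 2.20°.
Largest gap = 281.46° ⇒ minimal covering band is its complement: 360° − 281.46° = 78.54°.
Band runs from +147.36° eastward to -134.10°, crossing the antimeridian.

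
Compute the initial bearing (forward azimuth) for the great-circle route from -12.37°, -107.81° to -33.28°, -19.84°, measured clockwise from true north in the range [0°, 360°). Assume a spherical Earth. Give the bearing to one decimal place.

122.4°

Δλ = -19.84 − -107.81 = 87.97°.
θ = atan2( sin Δλ · cos φ₂ , cos φ₁ · sin φ₂ − sin φ₁ · cos φ₂ · cos Δλ )
  = atan2(0.83547, -0.52965) = 122.373° → normalised to [0°, 360°): 122.373°.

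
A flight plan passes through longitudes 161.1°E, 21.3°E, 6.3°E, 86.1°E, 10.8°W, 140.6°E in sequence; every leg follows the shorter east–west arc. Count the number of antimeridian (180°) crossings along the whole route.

Leg 1: +161.1° → +21.3°, shortest Δλ = -139.8° (west) — does not cross 180°.
Leg 2: +21.3° → +6.3°, shortest Δλ = -15.0° (west) — does not cross 180°.
Leg 3: +6.3° → +86.1°, shortest Δλ = 79.8° (east) — does not cross 180°.
Leg 4: +86.1° → -10.8°, shortest Δλ = -96.9° (west) — does not cross 180°.
Leg 5: -10.8° → +140.6°, shortest Δλ = 151.4° (east) — does not cross 180°.
Total crossings: 0.

0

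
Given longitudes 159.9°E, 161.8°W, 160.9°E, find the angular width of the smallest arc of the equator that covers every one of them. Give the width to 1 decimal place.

38.3°

Sort the longitudes: -161.8°, +159.9°, +160.9°.
Eastward gaps between consecutive values (wrapping around): 321.7°, 1.0°, 37.3°.
Largest gap = 321.7° ⇒ minimal covering band is its complement: 360° − 321.7° = 38.3°.
Band runs from +159.9° eastward to -161.8°, crossing the antimeridian.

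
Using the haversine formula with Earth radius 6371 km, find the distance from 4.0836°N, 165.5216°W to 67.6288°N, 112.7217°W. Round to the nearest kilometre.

8097 km

Δλ = -112.7217 − -165.5216 = 52.7999°.
Δφ = 67.6288 − 4.0836 = 63.5452°.
a = sin²(Δφ/2) + cos φ₁ · cos φ₂ · sin²(Δλ/2) = 0.352309.
c = 2·atan2(√a, √(1−a)) = 1.27094 rad → d = 6371·c ≈ 8097.16 km.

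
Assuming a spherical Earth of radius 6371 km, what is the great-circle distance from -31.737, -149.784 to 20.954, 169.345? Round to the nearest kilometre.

Δλ = 169.345 − -149.784 = 319.129°; wrapped into (−180°, 180°]: -40.871°.
Δφ = 20.954 − -31.737 = 52.691°.
a = sin²(Δφ/2) + cos φ₁ · cos φ₂ · sin²(Δλ/2) = 0.293766.
c = 2·atan2(√a, √(1−a)) = 1.14563 rad → d = 6371·c ≈ 7298.84 km.

7299 km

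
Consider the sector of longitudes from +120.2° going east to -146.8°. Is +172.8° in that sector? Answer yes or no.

Band width going east from +120.2° to -146.8°: ((-146.8 − 120.2) mod 360) = 93.0°.
Offset of +172.8° east of the west edge: ((172.8 − 120.2) mod 360) = 52.6°.
52.6° ≤ 93.0° ⇒ inside.

Yes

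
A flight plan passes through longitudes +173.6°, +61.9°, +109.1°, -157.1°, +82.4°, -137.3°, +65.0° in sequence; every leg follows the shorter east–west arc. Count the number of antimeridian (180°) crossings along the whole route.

4

Leg 1: +173.6° → +61.9°, shortest Δλ = -111.7° (west) — does not cross 180°.
Leg 2: +61.9° → +109.1°, shortest Δλ = 47.2° (east) — does not cross 180°.
Leg 3: +109.1° → -157.1°, shortest Δλ = 93.8° (east) — crosses 180°.
Leg 4: -157.1° → +82.4°, shortest Δλ = -120.5° (west) — crosses 180°.
Leg 5: +82.4° → -137.3°, shortest Δλ = 140.3° (east) — crosses 180°.
Leg 6: -137.3° → +65.0°, shortest Δλ = -157.7° (west) — crosses 180°.
Total crossings: 4.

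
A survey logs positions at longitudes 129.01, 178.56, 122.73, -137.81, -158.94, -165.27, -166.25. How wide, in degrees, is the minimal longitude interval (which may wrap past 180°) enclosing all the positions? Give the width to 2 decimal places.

99.46°

Sort the longitudes: -166.25°, -165.27°, -158.94°, -137.81°, +122.73°, +129.01°, +178.56°.
Eastward gaps between consecutive values (wrapping around): 0.98°, 6.33°, 21.13°, 260.54°, 6.28°, 49.55°, 15.19°.
Largest gap = 260.54° ⇒ minimal covering band is its complement: 360° − 260.54° = 99.46°.
Band runs from +122.73° eastward to -137.81°, crossing the antimeridian.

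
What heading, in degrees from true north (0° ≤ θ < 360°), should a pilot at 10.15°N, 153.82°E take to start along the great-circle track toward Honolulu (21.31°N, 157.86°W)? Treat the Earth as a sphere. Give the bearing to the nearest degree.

Δλ = -157.86 − 153.82 = -311.68°; wrapped into (−180°, 180°]: 48.32°.
θ = atan2( sin Δλ · cos φ₂ , cos φ₁ · sin φ₂ − sin φ₁ · cos φ₂ · cos Δλ )
  = atan2(0.69581, 0.24855) = 70.342° → normalised to [0°, 360°): 70.342°.

70°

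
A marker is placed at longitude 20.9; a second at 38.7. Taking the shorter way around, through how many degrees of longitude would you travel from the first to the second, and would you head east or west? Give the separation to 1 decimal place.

17.8° east

Raw difference: 38.7 − 20.9 = 17.8°.
Normalise into (−180°, 180°]: 17.8° stays 17.8°.
Positive ⇒ the second point lies to the east; separation 17.8°.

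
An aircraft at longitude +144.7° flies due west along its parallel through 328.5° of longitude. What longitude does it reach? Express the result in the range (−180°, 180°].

+176.2°

Start at +144.7°; shift −328.5° → -183.8°.
-183.8° lies outside (−180°, 180°]; add 360° → +176.2°.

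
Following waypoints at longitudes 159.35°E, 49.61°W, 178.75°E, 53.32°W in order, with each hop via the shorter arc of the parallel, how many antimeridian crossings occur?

Leg 1: +159.35° → -49.61°, shortest Δλ = 151.04° (east) — crosses 180°.
Leg 2: -49.61° → +178.75°, shortest Δλ = -131.64° (west) — crosses 180°.
Leg 3: +178.75° → -53.32°, shortest Δλ = 127.93° (east) — crosses 180°.
Total crossings: 3.

3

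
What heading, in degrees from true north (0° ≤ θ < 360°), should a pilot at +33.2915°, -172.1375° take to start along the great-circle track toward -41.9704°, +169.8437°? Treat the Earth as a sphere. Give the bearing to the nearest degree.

Δλ = 169.8437 − -172.1375 = 341.9812°; wrapped into (−180°, 180°]: -18.0188°.
θ = atan2( sin Δλ · cos φ₂ , cos φ₁ · sin φ₂ − sin φ₁ · cos φ₂ · cos Δλ )
  = atan2(-0.22998, -0.94708) = -166.351° → normalised to [0°, 360°): 193.649°.

194°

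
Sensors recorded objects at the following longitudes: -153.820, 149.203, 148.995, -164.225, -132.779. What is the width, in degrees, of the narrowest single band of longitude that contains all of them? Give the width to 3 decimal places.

78.226°

Sort the longitudes: -164.225°, -153.820°, -132.779°, +148.995°, +149.203°.
Eastward gaps between consecutive values (wrapping around): 10.405°, 21.041°, 281.774°, 0.208°, 46.572°.
Largest gap = 281.774° ⇒ minimal covering band is its complement: 360° − 281.774° = 78.226°.
Band runs from +148.995° eastward to -132.779°, crossing the antimeridian.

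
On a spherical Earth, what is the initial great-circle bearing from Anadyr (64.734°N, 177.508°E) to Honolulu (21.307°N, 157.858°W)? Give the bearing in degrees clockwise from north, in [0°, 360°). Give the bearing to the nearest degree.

Δλ = -157.858 − 177.508 = -335.366°; wrapped into (−180°, 180°]: 24.634°.
θ = atan2( sin Δλ · cos φ₂ , cos φ₁ · sin φ₂ − sin φ₁ · cos φ₂ · cos Δλ )
  = atan2(0.38833, -0.61075) = 147.551° → normalised to [0°, 360°): 147.551°.

148°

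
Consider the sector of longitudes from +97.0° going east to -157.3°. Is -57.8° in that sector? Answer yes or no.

No

Band width going east from +97.0° to -157.3°: ((-157.3 − 97.0) mod 360) = 105.7°.
Offset of -57.8° east of the west edge: ((-57.8 − 97.0) mod 360) = 205.2°.
205.2° > 105.7° ⇒ outside.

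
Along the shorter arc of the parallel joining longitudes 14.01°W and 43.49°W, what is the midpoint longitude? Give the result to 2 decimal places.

Signed shortest Δλ from -14.01° to -43.49° is -29.48°.
Midpoint longitude = -14.01° + (-29.48°)/2 = -14.01° − 14.74° = -28.75°.

28.75°W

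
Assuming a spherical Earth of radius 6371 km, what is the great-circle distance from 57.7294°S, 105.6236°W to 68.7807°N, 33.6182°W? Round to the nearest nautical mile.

Δλ = -33.6182 − -105.6236 = 72.0054°.
Δφ = 68.7807 − -57.7294 = 126.5101°.
a = sin²(Δφ/2) + cos φ₁ · cos φ₂ · sin²(Δλ/2) = 0.864256.
c = 2·atan2(√a, √(1−a)) = 2.38694 rad → d = 6371·c ≈ 15207.21 km ≈ 8211.24 nmi.

8211 nmi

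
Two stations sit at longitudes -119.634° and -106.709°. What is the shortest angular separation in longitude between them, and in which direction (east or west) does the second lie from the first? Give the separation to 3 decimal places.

12.925° east

Raw difference: -106.709 − -119.634 = 12.925°.
Normalise into (−180°, 180°]: 12.925° stays 12.925°.
Positive ⇒ the second point lies to the east; separation 12.925°.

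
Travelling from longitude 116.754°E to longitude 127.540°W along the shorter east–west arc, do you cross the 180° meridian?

Naïve |-127.540 − 116.754| = 244.294° > 180°, so the shorter arc goes the other way round — across 180°.
Signed shortest Δλ = ((-127.540 − 116.754 + 180) mod 360) − 180 = 115.706°.
Going east by 115.706° from +116.754° passes through 180° before reaching -127.540°.

Yes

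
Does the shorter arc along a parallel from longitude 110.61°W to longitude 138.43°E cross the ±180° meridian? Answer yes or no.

Yes

Naïve |138.43 − -110.61| = 249.04° > 180°, so the shorter arc goes the other way round — across 180°.
Signed shortest Δλ = ((138.43 − -110.61 + 180) mod 360) − 180 = -110.96°.
Going west by 110.96° from -110.61° passes through 180° before reaching +138.43°.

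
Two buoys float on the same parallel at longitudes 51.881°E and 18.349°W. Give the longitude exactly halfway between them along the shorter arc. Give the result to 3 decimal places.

16.766°E

Signed shortest Δλ from +51.881° to -18.349° is -70.230°.
Midpoint longitude = +51.881° + (-70.230°)/2 = +51.881° − 35.115° = +16.766°.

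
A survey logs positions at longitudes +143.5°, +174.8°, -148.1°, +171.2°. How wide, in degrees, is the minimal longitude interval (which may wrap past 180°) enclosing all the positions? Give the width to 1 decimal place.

68.4°

Sort the longitudes: -148.1°, +143.5°, +171.2°, +174.8°.
Eastward gaps between consecutive values (wrapping around): 291.6°, 27.7°, 3.6°, 37.1°.
Largest gap = 291.6° ⇒ minimal covering band is its complement: 360° − 291.6° = 68.4°.
Band runs from +143.5° eastward to -148.1°, crossing the antimeridian.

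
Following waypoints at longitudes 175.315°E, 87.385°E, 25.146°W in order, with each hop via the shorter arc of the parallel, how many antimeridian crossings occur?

Leg 1: +175.315° → +87.385°, shortest Δλ = -87.93° (west) — does not cross 180°.
Leg 2: +87.385° → -25.146°, shortest Δλ = -112.531° (west) — does not cross 180°.
Total crossings: 0.

0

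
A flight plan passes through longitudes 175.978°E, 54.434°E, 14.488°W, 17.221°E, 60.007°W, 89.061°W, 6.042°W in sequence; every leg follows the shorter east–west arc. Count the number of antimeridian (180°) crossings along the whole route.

Leg 1: +175.978° → +54.434°, shortest Δλ = -121.544° (west) — does not cross 180°.
Leg 2: +54.434° → -14.488°, shortest Δλ = -68.922° (west) — does not cross 180°.
Leg 3: -14.488° → +17.221°, shortest Δλ = 31.709° (east) — does not cross 180°.
Leg 4: +17.221° → -60.007°, shortest Δλ = -77.228° (west) — does not cross 180°.
Leg 5: -60.007° → -89.061°, shortest Δλ = -29.054° (west) — does not cross 180°.
Leg 6: -89.061° → -6.042°, shortest Δλ = 83.019° (east) — does not cross 180°.
Total crossings: 0.

0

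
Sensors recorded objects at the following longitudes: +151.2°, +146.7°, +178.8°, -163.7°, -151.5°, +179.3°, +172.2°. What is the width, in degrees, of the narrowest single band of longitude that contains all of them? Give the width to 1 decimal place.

61.8°

Sort the longitudes: -163.7°, -151.5°, +146.7°, +151.2°, +172.2°, +178.8°, +179.3°.
Eastward gaps between consecutive values (wrapping around): 12.2°, 298.2°, 4.5°, 21.0°, 6.6°, 0.5°, 17.0°.
Largest gap = 298.2° ⇒ minimal covering band is its complement: 360° − 298.2° = 61.8°.
Band runs from +146.7° eastward to -151.5°, crossing the antimeridian.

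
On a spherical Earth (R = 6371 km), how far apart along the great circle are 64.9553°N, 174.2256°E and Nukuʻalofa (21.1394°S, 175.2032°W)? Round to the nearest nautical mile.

Δλ = -175.2032 − 174.2256 = -349.4288°; wrapped into (−180°, 180°]: 10.5712°.
Δφ = -21.1394 − 64.9553 = -86.0947°.
a = sin²(Δφ/2) + cos φ₁ · cos φ₂ · sin²(Δλ/2) = 0.469297.
c = 2·atan2(√a, √(1−a)) = 1.50935 rad → d = 6371·c ≈ 9616.08 km ≈ 5192.27 nmi.

5192 nmi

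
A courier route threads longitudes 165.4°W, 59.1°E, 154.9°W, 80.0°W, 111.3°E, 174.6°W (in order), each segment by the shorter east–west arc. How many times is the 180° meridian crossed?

Leg 1: -165.4° → +59.1°, shortest Δλ = -135.5° (west) — crosses 180°.
Leg 2: +59.1° → -154.9°, shortest Δλ = 146.0° (east) — crosses 180°.
Leg 3: -154.9° → -80.0°, shortest Δλ = 74.9° (east) — does not cross 180°.
Leg 4: -80.0° → +111.3°, shortest Δλ = -168.7° (west) — crosses 180°.
Leg 5: +111.3° → -174.6°, shortest Δλ = 74.1° (east) — crosses 180°.
Total crossings: 4.

4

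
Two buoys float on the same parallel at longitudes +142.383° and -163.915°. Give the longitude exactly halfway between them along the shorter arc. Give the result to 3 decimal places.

Signed shortest Δλ from +142.383° to -163.915° is +53.702°.
Midpoint longitude = +142.383° + (+53.702°)/2 = +142.383° + 26.851° = +169.234°.
(The naïve average (+142.383 + -163.915)/2 = -10.766° is on the wrong side of the globe.)

+169.234°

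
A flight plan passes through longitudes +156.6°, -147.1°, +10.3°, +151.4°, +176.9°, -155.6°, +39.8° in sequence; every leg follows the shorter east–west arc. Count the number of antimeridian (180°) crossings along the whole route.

Leg 1: +156.6° → -147.1°, shortest Δλ = 56.3° (east) — crosses 180°.
Leg 2: -147.1° → +10.3°, shortest Δλ = 157.4° (east) — does not cross 180°.
Leg 3: +10.3° → +151.4°, shortest Δλ = 141.1° (east) — does not cross 180°.
Leg 4: +151.4° → +176.9°, shortest Δλ = 25.5° (east) — does not cross 180°.
Leg 5: +176.9° → -155.6°, shortest Δλ = 27.5° (east) — crosses 180°.
Leg 6: -155.6° → +39.8°, shortest Δλ = -164.6° (west) — crosses 180°.
Total crossings: 3.

3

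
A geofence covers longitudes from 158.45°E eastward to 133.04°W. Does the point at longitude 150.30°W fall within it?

Yes

Band width going east from +158.45° to -133.04°: ((-133.04 − 158.45) mod 360) = 68.51°.
Offset of -150.30° east of the west edge: ((-150.30 − 158.45) mod 360) = 51.25°.
51.25° ≤ 68.51° ⇒ inside.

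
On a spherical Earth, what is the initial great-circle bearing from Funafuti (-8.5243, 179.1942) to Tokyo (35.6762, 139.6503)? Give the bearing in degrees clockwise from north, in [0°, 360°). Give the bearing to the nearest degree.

Δλ = 139.6503 − 179.1942 = -39.5439°.
θ = atan2( sin Δλ · cos φ₂ , cos φ₁ · sin φ₂ − sin φ₁ · cos φ₂ · cos Δλ )
  = atan2(-0.51718, 0.66961) = -37.681° → normalised to [0°, 360°): 322.319°.

322°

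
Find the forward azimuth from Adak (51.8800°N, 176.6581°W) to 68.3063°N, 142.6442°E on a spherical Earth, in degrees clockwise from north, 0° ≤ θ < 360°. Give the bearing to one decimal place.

Δλ = 142.6442 − -176.6581 = 319.3023°; wrapped into (−180°, 180°]: -40.6977°.
θ = atan2( sin Δλ · cos φ₂ , cos φ₁ · sin φ₂ − sin φ₁ · cos φ₂ · cos Δλ )
  = atan2(-0.24103, 0.35311) = -34.317° → normalised to [0°, 360°): 325.683°.

325.7°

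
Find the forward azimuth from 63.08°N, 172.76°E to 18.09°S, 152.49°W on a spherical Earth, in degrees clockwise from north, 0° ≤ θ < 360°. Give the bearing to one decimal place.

Δλ = -152.49 − 172.76 = -325.25°; wrapped into (−180°, 180°]: 34.75°.
θ = atan2( sin Δλ · cos φ₂ , cos φ₁ · sin φ₂ − sin φ₁ · cos φ₂ · cos Δλ )
  = atan2(0.54182, -0.83698) = 147.083° → normalised to [0°, 360°): 147.083°.

147.1°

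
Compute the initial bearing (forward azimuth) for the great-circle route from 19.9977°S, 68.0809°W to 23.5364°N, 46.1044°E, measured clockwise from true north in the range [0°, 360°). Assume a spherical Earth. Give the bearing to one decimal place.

73.6°

Δλ = 46.1044 − -68.0809 = 114.1853°.
θ = atan2( sin Δλ · cos φ₂ , cos φ₁ · sin φ₂ − sin φ₁ · cos φ₂ · cos Δλ )
  = atan2(0.83633, 0.24680) = 73.559° → normalised to [0°, 360°): 73.559°.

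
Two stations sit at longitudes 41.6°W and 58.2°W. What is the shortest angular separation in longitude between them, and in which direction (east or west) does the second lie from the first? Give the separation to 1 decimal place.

Raw difference: -58.2 − -41.6 = -16.6°.
Normalise into (−180°, 180°]: -16.6° stays -16.6°.
Negative ⇒ the second point lies to the west; separation 16.6°.

16.6° west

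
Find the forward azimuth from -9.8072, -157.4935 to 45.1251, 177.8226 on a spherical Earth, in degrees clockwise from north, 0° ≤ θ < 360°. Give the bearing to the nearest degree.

340°

Δλ = 177.8226 − -157.4935 = 335.3161°; wrapped into (−180°, 180°]: -24.6839°.
θ = atan2( sin Δλ · cos φ₂ , cos φ₁ · sin φ₂ − sin φ₁ · cos φ₂ · cos Δλ )
  = atan2(-0.29465, 0.80749) = -20.047° → normalised to [0°, 360°): 339.953°.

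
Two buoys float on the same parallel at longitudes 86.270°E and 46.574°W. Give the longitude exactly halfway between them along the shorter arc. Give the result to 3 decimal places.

Signed shortest Δλ from +86.270° to -46.574° is -132.844°.
Midpoint longitude = +86.270° + (-132.844°)/2 = +86.270° − 66.422° = +19.848°.

19.848°E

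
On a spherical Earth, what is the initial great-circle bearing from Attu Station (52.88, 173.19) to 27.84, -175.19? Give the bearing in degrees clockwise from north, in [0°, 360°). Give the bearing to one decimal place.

156.5°

Δλ = -175.19 − 173.19 = -348.38°; wrapped into (−180°, 180°]: 11.62°.
θ = atan2( sin Δλ · cos φ₂ , cos φ₁ · sin φ₂ − sin φ₁ · cos φ₂ · cos Δλ )
  = atan2(0.17811, -0.40880) = 156.458° → normalised to [0°, 360°): 156.458°.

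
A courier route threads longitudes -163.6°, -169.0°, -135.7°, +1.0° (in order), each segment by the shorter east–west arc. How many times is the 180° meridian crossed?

0

Leg 1: -163.6° → -169.0°, shortest Δλ = -5.4° (west) — does not cross 180°.
Leg 2: -169.0° → -135.7°, shortest Δλ = 33.3° (east) — does not cross 180°.
Leg 3: -135.7° → +1.0°, shortest Δλ = 136.7° (east) — does not cross 180°.
Total crossings: 0.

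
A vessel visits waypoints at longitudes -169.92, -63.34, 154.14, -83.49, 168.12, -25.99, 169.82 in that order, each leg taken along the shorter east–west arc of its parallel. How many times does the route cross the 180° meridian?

Leg 1: -169.92° → -63.34°, shortest Δλ = 106.58° (east) — does not cross 180°.
Leg 2: -63.34° → +154.14°, shortest Δλ = -142.52° (west) — crosses 180°.
Leg 3: +154.14° → -83.49°, shortest Δλ = 122.37° (east) — crosses 180°.
Leg 4: -83.49° → +168.12°, shortest Δλ = -108.39° (west) — crosses 180°.
Leg 5: +168.12° → -25.99°, shortest Δλ = 165.89° (east) — crosses 180°.
Leg 6: -25.99° → +169.82°, shortest Δλ = -164.19° (west) — crosses 180°.
Total crossings: 5.

5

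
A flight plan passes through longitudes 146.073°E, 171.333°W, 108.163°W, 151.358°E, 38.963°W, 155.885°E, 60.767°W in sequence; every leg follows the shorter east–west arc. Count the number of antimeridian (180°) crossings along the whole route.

Leg 1: +146.073° → -171.333°, shortest Δλ = 42.594° (east) — crosses 180°.
Leg 2: -171.333° → -108.163°, shortest Δλ = 63.17° (east) — does not cross 180°.
Leg 3: -108.163° → +151.358°, shortest Δλ = -100.479° (west) — crosses 180°.
Leg 4: +151.358° → -38.963°, shortest Δλ = 169.679° (east) — crosses 180°.
Leg 5: -38.963° → +155.885°, shortest Δλ = -165.152° (west) — crosses 180°.
Leg 6: +155.885° → -60.767°, shortest Δλ = 143.348° (east) — crosses 180°.
Total crossings: 5.

5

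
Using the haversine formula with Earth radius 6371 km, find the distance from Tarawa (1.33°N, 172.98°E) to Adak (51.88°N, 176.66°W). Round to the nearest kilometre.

Δλ = -176.66 − 172.98 = -349.64°; wrapped into (−180°, 180°]: 10.36°.
Δφ = 51.88 − 1.33 = 50.55°.
a = sin²(Δφ/2) + cos φ₁ · cos φ₂ · sin²(Δλ/2) = 0.187328.
c = 2·atan2(√a, √(1−a)) = 0.89522 rad → d = 6371·c ≈ 5703.48 km.

5703 km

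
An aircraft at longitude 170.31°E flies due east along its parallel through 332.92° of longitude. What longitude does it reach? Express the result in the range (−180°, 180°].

Start at +170.31°; shift +332.92° → +503.23°.
+503.23° lies outside (−180°, 180°]; subtract 360° → +143.23°.

143.23°E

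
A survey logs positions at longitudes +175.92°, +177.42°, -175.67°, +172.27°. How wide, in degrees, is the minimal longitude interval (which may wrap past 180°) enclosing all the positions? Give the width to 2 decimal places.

12.06°

Sort the longitudes: -175.67°, +172.27°, +175.92°, +177.42°.
Eastward gaps between consecutive values (wrapping around): 347.94°, 3.65°, 1.50°, 6.91°.
Largest gap = 347.94° ⇒ minimal covering band is its complement: 360° − 347.94° = 12.06°.
Band runs from +172.27° eastward to -175.67°, crossing the antimeridian.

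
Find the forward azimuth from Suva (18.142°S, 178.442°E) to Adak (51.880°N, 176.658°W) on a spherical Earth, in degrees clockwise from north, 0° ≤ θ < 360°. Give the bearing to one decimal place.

3.2°

Δλ = -176.658 − 178.442 = -355.100°; wrapped into (−180°, 180°]: 4.900°.
θ = atan2( sin Δλ · cos φ₂ , cos φ₁ · sin φ₂ − sin φ₁ · cos φ₂ · cos Δλ )
  = atan2(0.05273, 0.93912) = 3.214° → normalised to [0°, 360°): 3.214°.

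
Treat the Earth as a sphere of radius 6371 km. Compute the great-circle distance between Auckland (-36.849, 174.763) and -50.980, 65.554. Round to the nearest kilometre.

8065 km

Δλ = 65.554 − 174.763 = -109.209°.
Δφ = -50.980 − -36.849 = -14.131°.
a = sin²(Δφ/2) + cos φ₁ · cos φ₂ · sin²(Δλ/2) = 0.349916.
c = 2·atan2(√a, √(1−a)) = 1.26593 rad → d = 6371·c ≈ 8065.23 km.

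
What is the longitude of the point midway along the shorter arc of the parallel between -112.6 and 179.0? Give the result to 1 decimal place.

Signed shortest Δλ from -112.6° to +179.0° is -68.4°.
Midpoint longitude = -112.6° + (-68.4°)/2 = -112.6° − 34.2° = -146.8°.
(The naïve average (-112.6 + +179.0)/2 = 33.2° is on the wrong side of the globe.)

-146.8°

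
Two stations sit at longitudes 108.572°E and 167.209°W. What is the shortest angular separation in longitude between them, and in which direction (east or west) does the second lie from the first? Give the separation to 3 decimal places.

Raw difference: -167.209 − 108.572 = -275.781°.
Normalise into (−180°, 180°]: -275.781° + 360° = 84.219°.
Positive ⇒ the second point lies to the east; separation 84.219°.

84.219° east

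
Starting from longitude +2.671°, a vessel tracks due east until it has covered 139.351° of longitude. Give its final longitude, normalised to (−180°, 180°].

+142.022°

Start at +2.671°; shift +139.351° → +142.022°.
+142.022° already lies in (−180°, 180°].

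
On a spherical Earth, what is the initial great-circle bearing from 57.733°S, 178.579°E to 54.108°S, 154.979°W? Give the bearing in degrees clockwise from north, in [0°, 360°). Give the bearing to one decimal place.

Δλ = -154.979 − 178.579 = -333.558°; wrapped into (−180°, 180°]: 26.442°.
θ = atan2( sin Δλ · cos φ₂ , cos φ₁ · sin φ₂ − sin φ₁ · cos φ₂ · cos Δλ )
  = atan2(0.26106, 0.01137) = 87.507° → normalised to [0°, 360°): 87.507°.

87.5°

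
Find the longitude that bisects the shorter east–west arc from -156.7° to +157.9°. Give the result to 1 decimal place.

Signed shortest Δλ from -156.7° to +157.9° is -45.4°.
Midpoint longitude = -156.7° + (-45.4°)/2 = -156.7° − 22.7° = -179.4°.
(The naïve average (-156.7 + +157.9)/2 = 0.6° is on the wrong side of the globe.)

-179.4°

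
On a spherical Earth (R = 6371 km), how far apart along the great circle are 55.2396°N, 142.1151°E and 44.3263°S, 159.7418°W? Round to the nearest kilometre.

12345 km

Δλ = -159.7418 − 142.1151 = -301.8569°; wrapped into (−180°, 180°]: 58.1431°.
Δφ = -44.3263 − 55.2396 = -99.5659°.
a = sin²(Δφ/2) + cos φ₁ · cos φ₂ · sin²(Δλ/2) = 0.679388.
c = 2·atan2(√a, √(1−a)) = 1.93775 rad → d = 6371·c ≈ 12345.43 km.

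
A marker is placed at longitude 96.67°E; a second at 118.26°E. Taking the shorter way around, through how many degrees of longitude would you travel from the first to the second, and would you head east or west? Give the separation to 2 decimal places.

Raw difference: 118.26 − 96.67 = 21.59°.
Normalise into (−180°, 180°]: 21.59° stays 21.59°.
Positive ⇒ the second point lies to the east; separation 21.59°.

21.59° east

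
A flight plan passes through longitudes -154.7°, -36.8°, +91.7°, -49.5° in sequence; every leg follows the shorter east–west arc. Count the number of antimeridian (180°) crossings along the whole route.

Leg 1: -154.7° → -36.8°, shortest Δλ = 117.9° (east) — does not cross 180°.
Leg 2: -36.8° → +91.7°, shortest Δλ = 128.5° (east) — does not cross 180°.
Leg 3: +91.7° → -49.5°, shortest Δλ = -141.2° (west) — does not cross 180°.
Total crossings: 0.

0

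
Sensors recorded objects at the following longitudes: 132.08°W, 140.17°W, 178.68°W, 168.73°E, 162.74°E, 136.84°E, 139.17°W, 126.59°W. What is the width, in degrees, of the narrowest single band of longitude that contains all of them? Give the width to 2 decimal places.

Sort the longitudes: -178.68°, -140.17°, -139.17°, -132.08°, -126.59°, +136.84°, +162.74°, +168.73°.
Eastward gaps between consecutive values (wrapping around): 38.51°, 1.00°, 7.09°, 5.49°, 263.43°, 25.90°, 5.99°, 12.59°.
Largest gap = 263.43° ⇒ minimal covering band is its complement: 360° − 263.43° = 96.57°.
Band runs from +136.84° eastward to -126.59°, crossing the antimeridian.

96.57°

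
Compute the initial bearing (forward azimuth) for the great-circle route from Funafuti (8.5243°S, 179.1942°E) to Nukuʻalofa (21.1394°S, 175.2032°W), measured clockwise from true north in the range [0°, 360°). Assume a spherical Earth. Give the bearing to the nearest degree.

Δλ = -175.2032 − 179.1942 = -354.3974°; wrapped into (−180°, 180°]: 5.6026°.
θ = atan2( sin Δλ · cos φ₂ , cos φ₁ · sin φ₂ − sin φ₁ · cos φ₂ · cos Δλ )
  = atan2(0.09106, -0.21906) = 157.429° → normalised to [0°, 360°): 157.429°.

157°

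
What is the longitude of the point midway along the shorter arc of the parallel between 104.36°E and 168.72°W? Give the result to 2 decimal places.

Signed shortest Δλ from +104.36° to -168.72° is +86.92°.
Midpoint longitude = +104.36° + (+86.92°)/2 = +104.36° + 43.46° = +147.82°.
(The naïve average (+104.36 + -168.72)/2 = -32.18° is on the wrong side of the globe.)

147.82°E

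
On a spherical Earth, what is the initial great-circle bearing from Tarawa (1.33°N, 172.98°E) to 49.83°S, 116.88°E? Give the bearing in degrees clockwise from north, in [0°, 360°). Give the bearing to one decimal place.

214.7°

Δλ = 116.88 − 172.98 = -56.10°.
θ = atan2( sin Δλ · cos φ₂ , cos φ₁ · sin φ₂ − sin φ₁ · cos φ₂ · cos Δλ )
  = atan2(-0.53541, -0.77228) = -145.267° → normalised to [0°, 360°): 214.733°.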